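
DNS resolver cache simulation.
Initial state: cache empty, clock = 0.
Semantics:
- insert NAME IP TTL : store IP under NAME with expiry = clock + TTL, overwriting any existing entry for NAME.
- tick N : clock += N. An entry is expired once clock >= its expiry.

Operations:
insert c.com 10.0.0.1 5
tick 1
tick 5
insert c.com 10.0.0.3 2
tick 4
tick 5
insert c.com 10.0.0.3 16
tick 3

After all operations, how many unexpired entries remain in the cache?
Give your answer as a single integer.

Answer: 1

Derivation:
Op 1: insert c.com -> 10.0.0.1 (expiry=0+5=5). clock=0
Op 2: tick 1 -> clock=1.
Op 3: tick 5 -> clock=6. purged={c.com}
Op 4: insert c.com -> 10.0.0.3 (expiry=6+2=8). clock=6
Op 5: tick 4 -> clock=10. purged={c.com}
Op 6: tick 5 -> clock=15.
Op 7: insert c.com -> 10.0.0.3 (expiry=15+16=31). clock=15
Op 8: tick 3 -> clock=18.
Final cache (unexpired): {c.com} -> size=1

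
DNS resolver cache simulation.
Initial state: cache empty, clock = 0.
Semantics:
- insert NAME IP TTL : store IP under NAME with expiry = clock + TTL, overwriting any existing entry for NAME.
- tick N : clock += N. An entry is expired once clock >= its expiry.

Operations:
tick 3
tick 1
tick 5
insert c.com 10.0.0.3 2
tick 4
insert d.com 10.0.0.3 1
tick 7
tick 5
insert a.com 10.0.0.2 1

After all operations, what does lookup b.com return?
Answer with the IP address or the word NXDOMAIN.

Op 1: tick 3 -> clock=3.
Op 2: tick 1 -> clock=4.
Op 3: tick 5 -> clock=9.
Op 4: insert c.com -> 10.0.0.3 (expiry=9+2=11). clock=9
Op 5: tick 4 -> clock=13. purged={c.com}
Op 6: insert d.com -> 10.0.0.3 (expiry=13+1=14). clock=13
Op 7: tick 7 -> clock=20. purged={d.com}
Op 8: tick 5 -> clock=25.
Op 9: insert a.com -> 10.0.0.2 (expiry=25+1=26). clock=25
lookup b.com: not in cache (expired or never inserted)

Answer: NXDOMAIN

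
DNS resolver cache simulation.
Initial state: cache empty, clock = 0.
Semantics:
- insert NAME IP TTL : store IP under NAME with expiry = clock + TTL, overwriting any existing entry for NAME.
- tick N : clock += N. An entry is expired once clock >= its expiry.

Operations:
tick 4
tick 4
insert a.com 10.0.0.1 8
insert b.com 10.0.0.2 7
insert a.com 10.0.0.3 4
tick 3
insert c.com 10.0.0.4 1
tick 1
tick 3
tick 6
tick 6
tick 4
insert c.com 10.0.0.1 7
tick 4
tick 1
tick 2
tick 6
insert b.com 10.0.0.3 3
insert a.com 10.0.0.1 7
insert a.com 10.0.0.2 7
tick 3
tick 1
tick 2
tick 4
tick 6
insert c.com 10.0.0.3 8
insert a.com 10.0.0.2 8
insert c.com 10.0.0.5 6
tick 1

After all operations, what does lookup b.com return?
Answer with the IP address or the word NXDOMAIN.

Answer: NXDOMAIN

Derivation:
Op 1: tick 4 -> clock=4.
Op 2: tick 4 -> clock=8.
Op 3: insert a.com -> 10.0.0.1 (expiry=8+8=16). clock=8
Op 4: insert b.com -> 10.0.0.2 (expiry=8+7=15). clock=8
Op 5: insert a.com -> 10.0.0.3 (expiry=8+4=12). clock=8
Op 6: tick 3 -> clock=11.
Op 7: insert c.com -> 10.0.0.4 (expiry=11+1=12). clock=11
Op 8: tick 1 -> clock=12. purged={a.com,c.com}
Op 9: tick 3 -> clock=15. purged={b.com}
Op 10: tick 6 -> clock=21.
Op 11: tick 6 -> clock=27.
Op 12: tick 4 -> clock=31.
Op 13: insert c.com -> 10.0.0.1 (expiry=31+7=38). clock=31
Op 14: tick 4 -> clock=35.
Op 15: tick 1 -> clock=36.
Op 16: tick 2 -> clock=38. purged={c.com}
Op 17: tick 6 -> clock=44.
Op 18: insert b.com -> 10.0.0.3 (expiry=44+3=47). clock=44
Op 19: insert a.com -> 10.0.0.1 (expiry=44+7=51). clock=44
Op 20: insert a.com -> 10.0.0.2 (expiry=44+7=51). clock=44
Op 21: tick 3 -> clock=47. purged={b.com}
Op 22: tick 1 -> clock=48.
Op 23: tick 2 -> clock=50.
Op 24: tick 4 -> clock=54. purged={a.com}
Op 25: tick 6 -> clock=60.
Op 26: insert c.com -> 10.0.0.3 (expiry=60+8=68). clock=60
Op 27: insert a.com -> 10.0.0.2 (expiry=60+8=68). clock=60
Op 28: insert c.com -> 10.0.0.5 (expiry=60+6=66). clock=60
Op 29: tick 1 -> clock=61.
lookup b.com: not in cache (expired or never inserted)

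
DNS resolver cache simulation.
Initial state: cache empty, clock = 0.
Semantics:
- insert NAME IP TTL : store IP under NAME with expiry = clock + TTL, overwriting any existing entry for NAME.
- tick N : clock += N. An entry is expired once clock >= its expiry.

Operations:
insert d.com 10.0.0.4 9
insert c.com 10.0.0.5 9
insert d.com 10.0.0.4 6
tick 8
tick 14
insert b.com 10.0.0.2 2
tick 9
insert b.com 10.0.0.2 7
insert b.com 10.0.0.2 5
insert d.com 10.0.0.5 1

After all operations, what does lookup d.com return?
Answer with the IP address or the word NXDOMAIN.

Op 1: insert d.com -> 10.0.0.4 (expiry=0+9=9). clock=0
Op 2: insert c.com -> 10.0.0.5 (expiry=0+9=9). clock=0
Op 3: insert d.com -> 10.0.0.4 (expiry=0+6=6). clock=0
Op 4: tick 8 -> clock=8. purged={d.com}
Op 5: tick 14 -> clock=22. purged={c.com}
Op 6: insert b.com -> 10.0.0.2 (expiry=22+2=24). clock=22
Op 7: tick 9 -> clock=31. purged={b.com}
Op 8: insert b.com -> 10.0.0.2 (expiry=31+7=38). clock=31
Op 9: insert b.com -> 10.0.0.2 (expiry=31+5=36). clock=31
Op 10: insert d.com -> 10.0.0.5 (expiry=31+1=32). clock=31
lookup d.com: present, ip=10.0.0.5 expiry=32 > clock=31

Answer: 10.0.0.5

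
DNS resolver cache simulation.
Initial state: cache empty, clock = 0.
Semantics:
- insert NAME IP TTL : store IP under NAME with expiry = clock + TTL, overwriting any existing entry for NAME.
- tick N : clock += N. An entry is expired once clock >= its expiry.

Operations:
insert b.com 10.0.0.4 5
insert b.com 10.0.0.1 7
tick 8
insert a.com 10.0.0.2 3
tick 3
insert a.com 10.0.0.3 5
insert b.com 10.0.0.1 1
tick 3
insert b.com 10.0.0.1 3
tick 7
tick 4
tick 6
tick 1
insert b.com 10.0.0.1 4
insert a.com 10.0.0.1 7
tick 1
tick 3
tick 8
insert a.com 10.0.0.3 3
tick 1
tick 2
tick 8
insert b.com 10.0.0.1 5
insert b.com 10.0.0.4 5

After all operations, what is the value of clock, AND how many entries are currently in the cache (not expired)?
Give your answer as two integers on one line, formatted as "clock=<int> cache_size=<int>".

Op 1: insert b.com -> 10.0.0.4 (expiry=0+5=5). clock=0
Op 2: insert b.com -> 10.0.0.1 (expiry=0+7=7). clock=0
Op 3: tick 8 -> clock=8. purged={b.com}
Op 4: insert a.com -> 10.0.0.2 (expiry=8+3=11). clock=8
Op 5: tick 3 -> clock=11. purged={a.com}
Op 6: insert a.com -> 10.0.0.3 (expiry=11+5=16). clock=11
Op 7: insert b.com -> 10.0.0.1 (expiry=11+1=12). clock=11
Op 8: tick 3 -> clock=14. purged={b.com}
Op 9: insert b.com -> 10.0.0.1 (expiry=14+3=17). clock=14
Op 10: tick 7 -> clock=21. purged={a.com,b.com}
Op 11: tick 4 -> clock=25.
Op 12: tick 6 -> clock=31.
Op 13: tick 1 -> clock=32.
Op 14: insert b.com -> 10.0.0.1 (expiry=32+4=36). clock=32
Op 15: insert a.com -> 10.0.0.1 (expiry=32+7=39). clock=32
Op 16: tick 1 -> clock=33.
Op 17: tick 3 -> clock=36. purged={b.com}
Op 18: tick 8 -> clock=44. purged={a.com}
Op 19: insert a.com -> 10.0.0.3 (expiry=44+3=47). clock=44
Op 20: tick 1 -> clock=45.
Op 21: tick 2 -> clock=47. purged={a.com}
Op 22: tick 8 -> clock=55.
Op 23: insert b.com -> 10.0.0.1 (expiry=55+5=60). clock=55
Op 24: insert b.com -> 10.0.0.4 (expiry=55+5=60). clock=55
Final clock = 55
Final cache (unexpired): {b.com} -> size=1

Answer: clock=55 cache_size=1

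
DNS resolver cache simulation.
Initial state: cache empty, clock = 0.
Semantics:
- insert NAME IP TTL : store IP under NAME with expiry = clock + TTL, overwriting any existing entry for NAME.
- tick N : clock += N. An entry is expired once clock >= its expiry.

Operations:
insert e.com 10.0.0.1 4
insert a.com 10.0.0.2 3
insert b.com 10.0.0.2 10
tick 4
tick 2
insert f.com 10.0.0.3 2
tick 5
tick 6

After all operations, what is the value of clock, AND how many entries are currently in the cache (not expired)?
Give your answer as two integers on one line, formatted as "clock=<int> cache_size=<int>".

Op 1: insert e.com -> 10.0.0.1 (expiry=0+4=4). clock=0
Op 2: insert a.com -> 10.0.0.2 (expiry=0+3=3). clock=0
Op 3: insert b.com -> 10.0.0.2 (expiry=0+10=10). clock=0
Op 4: tick 4 -> clock=4. purged={a.com,e.com}
Op 5: tick 2 -> clock=6.
Op 6: insert f.com -> 10.0.0.3 (expiry=6+2=8). clock=6
Op 7: tick 5 -> clock=11. purged={b.com,f.com}
Op 8: tick 6 -> clock=17.
Final clock = 17
Final cache (unexpired): {} -> size=0

Answer: clock=17 cache_size=0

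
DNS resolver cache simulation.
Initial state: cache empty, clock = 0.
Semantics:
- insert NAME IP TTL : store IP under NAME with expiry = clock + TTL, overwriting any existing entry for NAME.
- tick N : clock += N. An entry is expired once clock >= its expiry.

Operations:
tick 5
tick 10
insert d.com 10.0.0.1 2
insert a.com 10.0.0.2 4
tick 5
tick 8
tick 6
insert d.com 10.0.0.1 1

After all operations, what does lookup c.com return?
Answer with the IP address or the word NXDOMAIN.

Op 1: tick 5 -> clock=5.
Op 2: tick 10 -> clock=15.
Op 3: insert d.com -> 10.0.0.1 (expiry=15+2=17). clock=15
Op 4: insert a.com -> 10.0.0.2 (expiry=15+4=19). clock=15
Op 5: tick 5 -> clock=20. purged={a.com,d.com}
Op 6: tick 8 -> clock=28.
Op 7: tick 6 -> clock=34.
Op 8: insert d.com -> 10.0.0.1 (expiry=34+1=35). clock=34
lookup c.com: not in cache (expired or never inserted)

Answer: NXDOMAIN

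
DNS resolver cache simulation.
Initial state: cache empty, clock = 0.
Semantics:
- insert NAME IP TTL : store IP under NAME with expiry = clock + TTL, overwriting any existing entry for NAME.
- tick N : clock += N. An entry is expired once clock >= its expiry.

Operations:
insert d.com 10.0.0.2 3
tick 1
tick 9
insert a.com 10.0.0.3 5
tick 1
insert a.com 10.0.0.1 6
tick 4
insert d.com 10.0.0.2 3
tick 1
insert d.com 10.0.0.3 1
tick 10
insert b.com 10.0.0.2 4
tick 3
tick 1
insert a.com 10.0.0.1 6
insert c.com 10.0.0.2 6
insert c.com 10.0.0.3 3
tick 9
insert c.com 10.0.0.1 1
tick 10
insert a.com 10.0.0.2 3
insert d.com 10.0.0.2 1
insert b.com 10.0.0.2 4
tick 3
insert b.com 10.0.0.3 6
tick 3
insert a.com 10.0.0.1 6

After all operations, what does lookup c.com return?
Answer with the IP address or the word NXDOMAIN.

Op 1: insert d.com -> 10.0.0.2 (expiry=0+3=3). clock=0
Op 2: tick 1 -> clock=1.
Op 3: tick 9 -> clock=10. purged={d.com}
Op 4: insert a.com -> 10.0.0.3 (expiry=10+5=15). clock=10
Op 5: tick 1 -> clock=11.
Op 6: insert a.com -> 10.0.0.1 (expiry=11+6=17). clock=11
Op 7: tick 4 -> clock=15.
Op 8: insert d.com -> 10.0.0.2 (expiry=15+3=18). clock=15
Op 9: tick 1 -> clock=16.
Op 10: insert d.com -> 10.0.0.3 (expiry=16+1=17). clock=16
Op 11: tick 10 -> clock=26. purged={a.com,d.com}
Op 12: insert b.com -> 10.0.0.2 (expiry=26+4=30). clock=26
Op 13: tick 3 -> clock=29.
Op 14: tick 1 -> clock=30. purged={b.com}
Op 15: insert a.com -> 10.0.0.1 (expiry=30+6=36). clock=30
Op 16: insert c.com -> 10.0.0.2 (expiry=30+6=36). clock=30
Op 17: insert c.com -> 10.0.0.3 (expiry=30+3=33). clock=30
Op 18: tick 9 -> clock=39. purged={a.com,c.com}
Op 19: insert c.com -> 10.0.0.1 (expiry=39+1=40). clock=39
Op 20: tick 10 -> clock=49. purged={c.com}
Op 21: insert a.com -> 10.0.0.2 (expiry=49+3=52). clock=49
Op 22: insert d.com -> 10.0.0.2 (expiry=49+1=50). clock=49
Op 23: insert b.com -> 10.0.0.2 (expiry=49+4=53). clock=49
Op 24: tick 3 -> clock=52. purged={a.com,d.com}
Op 25: insert b.com -> 10.0.0.3 (expiry=52+6=58). clock=52
Op 26: tick 3 -> clock=55.
Op 27: insert a.com -> 10.0.0.1 (expiry=55+6=61). clock=55
lookup c.com: not in cache (expired or never inserted)

Answer: NXDOMAIN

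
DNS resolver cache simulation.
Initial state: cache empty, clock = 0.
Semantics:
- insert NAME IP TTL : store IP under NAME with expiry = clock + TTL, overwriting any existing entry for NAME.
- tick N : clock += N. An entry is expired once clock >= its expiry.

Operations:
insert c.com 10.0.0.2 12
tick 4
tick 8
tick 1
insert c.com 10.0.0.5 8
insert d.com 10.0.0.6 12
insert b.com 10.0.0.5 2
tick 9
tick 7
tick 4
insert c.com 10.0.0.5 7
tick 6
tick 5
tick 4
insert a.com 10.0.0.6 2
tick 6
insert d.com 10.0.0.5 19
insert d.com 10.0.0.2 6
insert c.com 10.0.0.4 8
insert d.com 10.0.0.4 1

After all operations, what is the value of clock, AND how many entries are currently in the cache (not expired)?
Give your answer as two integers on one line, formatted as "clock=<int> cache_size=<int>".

Answer: clock=54 cache_size=2

Derivation:
Op 1: insert c.com -> 10.0.0.2 (expiry=0+12=12). clock=0
Op 2: tick 4 -> clock=4.
Op 3: tick 8 -> clock=12. purged={c.com}
Op 4: tick 1 -> clock=13.
Op 5: insert c.com -> 10.0.0.5 (expiry=13+8=21). clock=13
Op 6: insert d.com -> 10.0.0.6 (expiry=13+12=25). clock=13
Op 7: insert b.com -> 10.0.0.5 (expiry=13+2=15). clock=13
Op 8: tick 9 -> clock=22. purged={b.com,c.com}
Op 9: tick 7 -> clock=29. purged={d.com}
Op 10: tick 4 -> clock=33.
Op 11: insert c.com -> 10.0.0.5 (expiry=33+7=40). clock=33
Op 12: tick 6 -> clock=39.
Op 13: tick 5 -> clock=44. purged={c.com}
Op 14: tick 4 -> clock=48.
Op 15: insert a.com -> 10.0.0.6 (expiry=48+2=50). clock=48
Op 16: tick 6 -> clock=54. purged={a.com}
Op 17: insert d.com -> 10.0.0.5 (expiry=54+19=73). clock=54
Op 18: insert d.com -> 10.0.0.2 (expiry=54+6=60). clock=54
Op 19: insert c.com -> 10.0.0.4 (expiry=54+8=62). clock=54
Op 20: insert d.com -> 10.0.0.4 (expiry=54+1=55). clock=54
Final clock = 54
Final cache (unexpired): {c.com,d.com} -> size=2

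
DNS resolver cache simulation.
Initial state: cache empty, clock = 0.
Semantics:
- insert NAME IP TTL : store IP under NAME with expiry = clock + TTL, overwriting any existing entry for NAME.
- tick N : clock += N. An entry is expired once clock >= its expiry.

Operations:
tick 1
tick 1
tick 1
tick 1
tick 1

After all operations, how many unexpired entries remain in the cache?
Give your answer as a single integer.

Op 1: tick 1 -> clock=1.
Op 2: tick 1 -> clock=2.
Op 3: tick 1 -> clock=3.
Op 4: tick 1 -> clock=4.
Op 5: tick 1 -> clock=5.
Final cache (unexpired): {} -> size=0

Answer: 0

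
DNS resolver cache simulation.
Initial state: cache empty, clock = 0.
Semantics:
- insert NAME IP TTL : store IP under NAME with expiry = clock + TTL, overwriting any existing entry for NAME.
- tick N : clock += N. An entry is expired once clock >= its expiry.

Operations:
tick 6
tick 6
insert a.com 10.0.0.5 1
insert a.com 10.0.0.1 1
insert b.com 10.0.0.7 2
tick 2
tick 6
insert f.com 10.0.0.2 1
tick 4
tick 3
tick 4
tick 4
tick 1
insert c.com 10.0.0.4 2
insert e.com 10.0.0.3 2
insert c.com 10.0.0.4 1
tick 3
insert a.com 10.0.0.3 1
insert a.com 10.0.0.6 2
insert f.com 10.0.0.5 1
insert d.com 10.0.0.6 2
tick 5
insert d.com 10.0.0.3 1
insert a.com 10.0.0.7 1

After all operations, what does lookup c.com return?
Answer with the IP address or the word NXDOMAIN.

Answer: NXDOMAIN

Derivation:
Op 1: tick 6 -> clock=6.
Op 2: tick 6 -> clock=12.
Op 3: insert a.com -> 10.0.0.5 (expiry=12+1=13). clock=12
Op 4: insert a.com -> 10.0.0.1 (expiry=12+1=13). clock=12
Op 5: insert b.com -> 10.0.0.7 (expiry=12+2=14). clock=12
Op 6: tick 2 -> clock=14. purged={a.com,b.com}
Op 7: tick 6 -> clock=20.
Op 8: insert f.com -> 10.0.0.2 (expiry=20+1=21). clock=20
Op 9: tick 4 -> clock=24. purged={f.com}
Op 10: tick 3 -> clock=27.
Op 11: tick 4 -> clock=31.
Op 12: tick 4 -> clock=35.
Op 13: tick 1 -> clock=36.
Op 14: insert c.com -> 10.0.0.4 (expiry=36+2=38). clock=36
Op 15: insert e.com -> 10.0.0.3 (expiry=36+2=38). clock=36
Op 16: insert c.com -> 10.0.0.4 (expiry=36+1=37). clock=36
Op 17: tick 3 -> clock=39. purged={c.com,e.com}
Op 18: insert a.com -> 10.0.0.3 (expiry=39+1=40). clock=39
Op 19: insert a.com -> 10.0.0.6 (expiry=39+2=41). clock=39
Op 20: insert f.com -> 10.0.0.5 (expiry=39+1=40). clock=39
Op 21: insert d.com -> 10.0.0.6 (expiry=39+2=41). clock=39
Op 22: tick 5 -> clock=44. purged={a.com,d.com,f.com}
Op 23: insert d.com -> 10.0.0.3 (expiry=44+1=45). clock=44
Op 24: insert a.com -> 10.0.0.7 (expiry=44+1=45). clock=44
lookup c.com: not in cache (expired or never inserted)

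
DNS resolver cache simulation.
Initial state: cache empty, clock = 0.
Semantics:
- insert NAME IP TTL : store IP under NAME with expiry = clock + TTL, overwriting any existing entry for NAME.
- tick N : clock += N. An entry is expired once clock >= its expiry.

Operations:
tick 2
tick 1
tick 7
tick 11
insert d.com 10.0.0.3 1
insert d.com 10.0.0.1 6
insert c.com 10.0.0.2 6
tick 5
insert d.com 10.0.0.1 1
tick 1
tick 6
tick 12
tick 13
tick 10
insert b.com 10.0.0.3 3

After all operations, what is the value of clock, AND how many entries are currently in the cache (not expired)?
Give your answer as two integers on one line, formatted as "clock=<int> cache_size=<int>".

Op 1: tick 2 -> clock=2.
Op 2: tick 1 -> clock=3.
Op 3: tick 7 -> clock=10.
Op 4: tick 11 -> clock=21.
Op 5: insert d.com -> 10.0.0.3 (expiry=21+1=22). clock=21
Op 6: insert d.com -> 10.0.0.1 (expiry=21+6=27). clock=21
Op 7: insert c.com -> 10.0.0.2 (expiry=21+6=27). clock=21
Op 8: tick 5 -> clock=26.
Op 9: insert d.com -> 10.0.0.1 (expiry=26+1=27). clock=26
Op 10: tick 1 -> clock=27. purged={c.com,d.com}
Op 11: tick 6 -> clock=33.
Op 12: tick 12 -> clock=45.
Op 13: tick 13 -> clock=58.
Op 14: tick 10 -> clock=68.
Op 15: insert b.com -> 10.0.0.3 (expiry=68+3=71). clock=68
Final clock = 68
Final cache (unexpired): {b.com} -> size=1

Answer: clock=68 cache_size=1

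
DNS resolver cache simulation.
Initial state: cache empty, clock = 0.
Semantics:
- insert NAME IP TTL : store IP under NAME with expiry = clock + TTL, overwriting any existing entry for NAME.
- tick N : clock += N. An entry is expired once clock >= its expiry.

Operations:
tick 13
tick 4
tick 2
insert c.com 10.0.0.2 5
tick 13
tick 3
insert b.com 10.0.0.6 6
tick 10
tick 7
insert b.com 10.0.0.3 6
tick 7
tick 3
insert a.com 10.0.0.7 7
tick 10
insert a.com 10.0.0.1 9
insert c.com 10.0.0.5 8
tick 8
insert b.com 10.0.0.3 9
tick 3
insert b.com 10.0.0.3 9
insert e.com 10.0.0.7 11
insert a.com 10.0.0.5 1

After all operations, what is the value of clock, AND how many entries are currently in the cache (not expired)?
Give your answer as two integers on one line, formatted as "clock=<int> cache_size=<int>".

Answer: clock=83 cache_size=3

Derivation:
Op 1: tick 13 -> clock=13.
Op 2: tick 4 -> clock=17.
Op 3: tick 2 -> clock=19.
Op 4: insert c.com -> 10.0.0.2 (expiry=19+5=24). clock=19
Op 5: tick 13 -> clock=32. purged={c.com}
Op 6: tick 3 -> clock=35.
Op 7: insert b.com -> 10.0.0.6 (expiry=35+6=41). clock=35
Op 8: tick 10 -> clock=45. purged={b.com}
Op 9: tick 7 -> clock=52.
Op 10: insert b.com -> 10.0.0.3 (expiry=52+6=58). clock=52
Op 11: tick 7 -> clock=59. purged={b.com}
Op 12: tick 3 -> clock=62.
Op 13: insert a.com -> 10.0.0.7 (expiry=62+7=69). clock=62
Op 14: tick 10 -> clock=72. purged={a.com}
Op 15: insert a.com -> 10.0.0.1 (expiry=72+9=81). clock=72
Op 16: insert c.com -> 10.0.0.5 (expiry=72+8=80). clock=72
Op 17: tick 8 -> clock=80. purged={c.com}
Op 18: insert b.com -> 10.0.0.3 (expiry=80+9=89). clock=80
Op 19: tick 3 -> clock=83. purged={a.com}
Op 20: insert b.com -> 10.0.0.3 (expiry=83+9=92). clock=83
Op 21: insert e.com -> 10.0.0.7 (expiry=83+11=94). clock=83
Op 22: insert a.com -> 10.0.0.5 (expiry=83+1=84). clock=83
Final clock = 83
Final cache (unexpired): {a.com,b.com,e.com} -> size=3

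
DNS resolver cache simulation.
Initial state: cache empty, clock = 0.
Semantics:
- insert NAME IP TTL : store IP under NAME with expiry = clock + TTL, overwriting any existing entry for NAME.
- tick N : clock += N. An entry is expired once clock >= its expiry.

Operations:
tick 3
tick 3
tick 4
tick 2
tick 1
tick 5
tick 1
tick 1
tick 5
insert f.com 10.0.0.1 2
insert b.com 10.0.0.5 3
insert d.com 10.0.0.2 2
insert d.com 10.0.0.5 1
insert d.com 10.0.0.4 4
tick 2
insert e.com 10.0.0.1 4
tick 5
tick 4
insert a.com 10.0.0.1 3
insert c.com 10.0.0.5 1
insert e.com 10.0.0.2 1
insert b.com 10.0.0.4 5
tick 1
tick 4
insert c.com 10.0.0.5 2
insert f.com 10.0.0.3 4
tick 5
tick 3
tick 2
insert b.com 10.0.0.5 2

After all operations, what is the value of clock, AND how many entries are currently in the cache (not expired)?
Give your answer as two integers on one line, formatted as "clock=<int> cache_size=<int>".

Op 1: tick 3 -> clock=3.
Op 2: tick 3 -> clock=6.
Op 3: tick 4 -> clock=10.
Op 4: tick 2 -> clock=12.
Op 5: tick 1 -> clock=13.
Op 6: tick 5 -> clock=18.
Op 7: tick 1 -> clock=19.
Op 8: tick 1 -> clock=20.
Op 9: tick 5 -> clock=25.
Op 10: insert f.com -> 10.0.0.1 (expiry=25+2=27). clock=25
Op 11: insert b.com -> 10.0.0.5 (expiry=25+3=28). clock=25
Op 12: insert d.com -> 10.0.0.2 (expiry=25+2=27). clock=25
Op 13: insert d.com -> 10.0.0.5 (expiry=25+1=26). clock=25
Op 14: insert d.com -> 10.0.0.4 (expiry=25+4=29). clock=25
Op 15: tick 2 -> clock=27. purged={f.com}
Op 16: insert e.com -> 10.0.0.1 (expiry=27+4=31). clock=27
Op 17: tick 5 -> clock=32. purged={b.com,d.com,e.com}
Op 18: tick 4 -> clock=36.
Op 19: insert a.com -> 10.0.0.1 (expiry=36+3=39). clock=36
Op 20: insert c.com -> 10.0.0.5 (expiry=36+1=37). clock=36
Op 21: insert e.com -> 10.0.0.2 (expiry=36+1=37). clock=36
Op 22: insert b.com -> 10.0.0.4 (expiry=36+5=41). clock=36
Op 23: tick 1 -> clock=37. purged={c.com,e.com}
Op 24: tick 4 -> clock=41. purged={a.com,b.com}
Op 25: insert c.com -> 10.0.0.5 (expiry=41+2=43). clock=41
Op 26: insert f.com -> 10.0.0.3 (expiry=41+4=45). clock=41
Op 27: tick 5 -> clock=46. purged={c.com,f.com}
Op 28: tick 3 -> clock=49.
Op 29: tick 2 -> clock=51.
Op 30: insert b.com -> 10.0.0.5 (expiry=51+2=53). clock=51
Final clock = 51
Final cache (unexpired): {b.com} -> size=1

Answer: clock=51 cache_size=1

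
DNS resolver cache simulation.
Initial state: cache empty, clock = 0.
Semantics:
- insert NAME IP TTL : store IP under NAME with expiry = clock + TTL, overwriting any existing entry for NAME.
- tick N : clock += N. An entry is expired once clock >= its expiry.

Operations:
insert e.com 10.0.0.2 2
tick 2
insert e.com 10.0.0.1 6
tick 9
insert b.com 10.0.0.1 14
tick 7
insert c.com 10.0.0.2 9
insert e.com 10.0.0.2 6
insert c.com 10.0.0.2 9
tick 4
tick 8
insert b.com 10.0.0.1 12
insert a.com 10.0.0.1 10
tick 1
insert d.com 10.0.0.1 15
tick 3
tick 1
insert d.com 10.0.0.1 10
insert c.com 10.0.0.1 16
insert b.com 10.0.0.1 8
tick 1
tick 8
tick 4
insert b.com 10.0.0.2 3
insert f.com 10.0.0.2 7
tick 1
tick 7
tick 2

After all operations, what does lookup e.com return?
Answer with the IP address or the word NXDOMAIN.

Answer: NXDOMAIN

Derivation:
Op 1: insert e.com -> 10.0.0.2 (expiry=0+2=2). clock=0
Op 2: tick 2 -> clock=2. purged={e.com}
Op 3: insert e.com -> 10.0.0.1 (expiry=2+6=8). clock=2
Op 4: tick 9 -> clock=11. purged={e.com}
Op 5: insert b.com -> 10.0.0.1 (expiry=11+14=25). clock=11
Op 6: tick 7 -> clock=18.
Op 7: insert c.com -> 10.0.0.2 (expiry=18+9=27). clock=18
Op 8: insert e.com -> 10.0.0.2 (expiry=18+6=24). clock=18
Op 9: insert c.com -> 10.0.0.2 (expiry=18+9=27). clock=18
Op 10: tick 4 -> clock=22.
Op 11: tick 8 -> clock=30. purged={b.com,c.com,e.com}
Op 12: insert b.com -> 10.0.0.1 (expiry=30+12=42). clock=30
Op 13: insert a.com -> 10.0.0.1 (expiry=30+10=40). clock=30
Op 14: tick 1 -> clock=31.
Op 15: insert d.com -> 10.0.0.1 (expiry=31+15=46). clock=31
Op 16: tick 3 -> clock=34.
Op 17: tick 1 -> clock=35.
Op 18: insert d.com -> 10.0.0.1 (expiry=35+10=45). clock=35
Op 19: insert c.com -> 10.0.0.1 (expiry=35+16=51). clock=35
Op 20: insert b.com -> 10.0.0.1 (expiry=35+8=43). clock=35
Op 21: tick 1 -> clock=36.
Op 22: tick 8 -> clock=44. purged={a.com,b.com}
Op 23: tick 4 -> clock=48. purged={d.com}
Op 24: insert b.com -> 10.0.0.2 (expiry=48+3=51). clock=48
Op 25: insert f.com -> 10.0.0.2 (expiry=48+7=55). clock=48
Op 26: tick 1 -> clock=49.
Op 27: tick 7 -> clock=56. purged={b.com,c.com,f.com}
Op 28: tick 2 -> clock=58.
lookup e.com: not in cache (expired or never inserted)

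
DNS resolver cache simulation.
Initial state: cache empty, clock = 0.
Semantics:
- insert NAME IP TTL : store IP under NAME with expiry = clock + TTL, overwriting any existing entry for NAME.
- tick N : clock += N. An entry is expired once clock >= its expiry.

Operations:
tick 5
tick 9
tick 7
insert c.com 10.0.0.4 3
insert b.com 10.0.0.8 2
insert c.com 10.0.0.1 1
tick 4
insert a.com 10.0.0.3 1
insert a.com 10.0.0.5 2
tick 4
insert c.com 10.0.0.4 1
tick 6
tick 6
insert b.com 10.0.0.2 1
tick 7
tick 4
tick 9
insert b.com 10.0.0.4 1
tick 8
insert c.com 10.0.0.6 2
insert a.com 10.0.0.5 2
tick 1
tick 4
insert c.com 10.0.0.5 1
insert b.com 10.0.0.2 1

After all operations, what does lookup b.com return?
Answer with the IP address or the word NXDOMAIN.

Op 1: tick 5 -> clock=5.
Op 2: tick 9 -> clock=14.
Op 3: tick 7 -> clock=21.
Op 4: insert c.com -> 10.0.0.4 (expiry=21+3=24). clock=21
Op 5: insert b.com -> 10.0.0.8 (expiry=21+2=23). clock=21
Op 6: insert c.com -> 10.0.0.1 (expiry=21+1=22). clock=21
Op 7: tick 4 -> clock=25. purged={b.com,c.com}
Op 8: insert a.com -> 10.0.0.3 (expiry=25+1=26). clock=25
Op 9: insert a.com -> 10.0.0.5 (expiry=25+2=27). clock=25
Op 10: tick 4 -> clock=29. purged={a.com}
Op 11: insert c.com -> 10.0.0.4 (expiry=29+1=30). clock=29
Op 12: tick 6 -> clock=35. purged={c.com}
Op 13: tick 6 -> clock=41.
Op 14: insert b.com -> 10.0.0.2 (expiry=41+1=42). clock=41
Op 15: tick 7 -> clock=48. purged={b.com}
Op 16: tick 4 -> clock=52.
Op 17: tick 9 -> clock=61.
Op 18: insert b.com -> 10.0.0.4 (expiry=61+1=62). clock=61
Op 19: tick 8 -> clock=69. purged={b.com}
Op 20: insert c.com -> 10.0.0.6 (expiry=69+2=71). clock=69
Op 21: insert a.com -> 10.0.0.5 (expiry=69+2=71). clock=69
Op 22: tick 1 -> clock=70.
Op 23: tick 4 -> clock=74. purged={a.com,c.com}
Op 24: insert c.com -> 10.0.0.5 (expiry=74+1=75). clock=74
Op 25: insert b.com -> 10.0.0.2 (expiry=74+1=75). clock=74
lookup b.com: present, ip=10.0.0.2 expiry=75 > clock=74

Answer: 10.0.0.2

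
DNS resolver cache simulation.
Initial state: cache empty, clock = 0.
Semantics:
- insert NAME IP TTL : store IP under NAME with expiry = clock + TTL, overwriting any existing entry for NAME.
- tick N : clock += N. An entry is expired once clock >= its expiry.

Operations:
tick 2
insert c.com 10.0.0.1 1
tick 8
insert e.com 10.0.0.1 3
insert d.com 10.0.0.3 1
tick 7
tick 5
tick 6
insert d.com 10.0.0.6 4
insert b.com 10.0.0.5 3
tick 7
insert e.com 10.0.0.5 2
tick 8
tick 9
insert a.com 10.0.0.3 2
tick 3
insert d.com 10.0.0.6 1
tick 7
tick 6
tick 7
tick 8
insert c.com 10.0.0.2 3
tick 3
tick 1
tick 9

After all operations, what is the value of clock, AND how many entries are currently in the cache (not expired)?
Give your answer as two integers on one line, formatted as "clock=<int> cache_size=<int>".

Answer: clock=96 cache_size=0

Derivation:
Op 1: tick 2 -> clock=2.
Op 2: insert c.com -> 10.0.0.1 (expiry=2+1=3). clock=2
Op 3: tick 8 -> clock=10. purged={c.com}
Op 4: insert e.com -> 10.0.0.1 (expiry=10+3=13). clock=10
Op 5: insert d.com -> 10.0.0.3 (expiry=10+1=11). clock=10
Op 6: tick 7 -> clock=17. purged={d.com,e.com}
Op 7: tick 5 -> clock=22.
Op 8: tick 6 -> clock=28.
Op 9: insert d.com -> 10.0.0.6 (expiry=28+4=32). clock=28
Op 10: insert b.com -> 10.0.0.5 (expiry=28+3=31). clock=28
Op 11: tick 7 -> clock=35. purged={b.com,d.com}
Op 12: insert e.com -> 10.0.0.5 (expiry=35+2=37). clock=35
Op 13: tick 8 -> clock=43. purged={e.com}
Op 14: tick 9 -> clock=52.
Op 15: insert a.com -> 10.0.0.3 (expiry=52+2=54). clock=52
Op 16: tick 3 -> clock=55. purged={a.com}
Op 17: insert d.com -> 10.0.0.6 (expiry=55+1=56). clock=55
Op 18: tick 7 -> clock=62. purged={d.com}
Op 19: tick 6 -> clock=68.
Op 20: tick 7 -> clock=75.
Op 21: tick 8 -> clock=83.
Op 22: insert c.com -> 10.0.0.2 (expiry=83+3=86). clock=83
Op 23: tick 3 -> clock=86. purged={c.com}
Op 24: tick 1 -> clock=87.
Op 25: tick 9 -> clock=96.
Final clock = 96
Final cache (unexpired): {} -> size=0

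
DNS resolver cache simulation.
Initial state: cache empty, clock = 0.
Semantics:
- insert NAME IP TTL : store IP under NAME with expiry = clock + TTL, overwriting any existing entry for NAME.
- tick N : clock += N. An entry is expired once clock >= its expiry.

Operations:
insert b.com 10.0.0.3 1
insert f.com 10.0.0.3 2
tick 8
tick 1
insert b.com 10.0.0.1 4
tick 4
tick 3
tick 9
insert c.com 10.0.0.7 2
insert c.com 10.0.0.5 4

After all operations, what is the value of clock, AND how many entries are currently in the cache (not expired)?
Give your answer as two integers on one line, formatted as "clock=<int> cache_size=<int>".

Op 1: insert b.com -> 10.0.0.3 (expiry=0+1=1). clock=0
Op 2: insert f.com -> 10.0.0.3 (expiry=0+2=2). clock=0
Op 3: tick 8 -> clock=8. purged={b.com,f.com}
Op 4: tick 1 -> clock=9.
Op 5: insert b.com -> 10.0.0.1 (expiry=9+4=13). clock=9
Op 6: tick 4 -> clock=13. purged={b.com}
Op 7: tick 3 -> clock=16.
Op 8: tick 9 -> clock=25.
Op 9: insert c.com -> 10.0.0.7 (expiry=25+2=27). clock=25
Op 10: insert c.com -> 10.0.0.5 (expiry=25+4=29). clock=25
Final clock = 25
Final cache (unexpired): {c.com} -> size=1

Answer: clock=25 cache_size=1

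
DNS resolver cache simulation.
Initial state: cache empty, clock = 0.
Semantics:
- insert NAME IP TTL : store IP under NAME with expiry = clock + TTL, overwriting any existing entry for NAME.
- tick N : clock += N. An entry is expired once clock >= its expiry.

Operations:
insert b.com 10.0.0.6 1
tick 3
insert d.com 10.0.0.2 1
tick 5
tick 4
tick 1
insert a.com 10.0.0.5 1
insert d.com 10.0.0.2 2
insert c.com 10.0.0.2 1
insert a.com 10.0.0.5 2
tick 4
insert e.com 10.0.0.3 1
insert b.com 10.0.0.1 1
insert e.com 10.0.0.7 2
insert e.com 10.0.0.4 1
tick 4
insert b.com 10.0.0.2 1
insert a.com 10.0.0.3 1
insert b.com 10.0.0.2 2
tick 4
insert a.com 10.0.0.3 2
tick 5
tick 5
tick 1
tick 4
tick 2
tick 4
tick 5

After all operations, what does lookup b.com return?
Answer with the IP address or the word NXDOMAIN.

Answer: NXDOMAIN

Derivation:
Op 1: insert b.com -> 10.0.0.6 (expiry=0+1=1). clock=0
Op 2: tick 3 -> clock=3. purged={b.com}
Op 3: insert d.com -> 10.0.0.2 (expiry=3+1=4). clock=3
Op 4: tick 5 -> clock=8. purged={d.com}
Op 5: tick 4 -> clock=12.
Op 6: tick 1 -> clock=13.
Op 7: insert a.com -> 10.0.0.5 (expiry=13+1=14). clock=13
Op 8: insert d.com -> 10.0.0.2 (expiry=13+2=15). clock=13
Op 9: insert c.com -> 10.0.0.2 (expiry=13+1=14). clock=13
Op 10: insert a.com -> 10.0.0.5 (expiry=13+2=15). clock=13
Op 11: tick 4 -> clock=17. purged={a.com,c.com,d.com}
Op 12: insert e.com -> 10.0.0.3 (expiry=17+1=18). clock=17
Op 13: insert b.com -> 10.0.0.1 (expiry=17+1=18). clock=17
Op 14: insert e.com -> 10.0.0.7 (expiry=17+2=19). clock=17
Op 15: insert e.com -> 10.0.0.4 (expiry=17+1=18). clock=17
Op 16: tick 4 -> clock=21. purged={b.com,e.com}
Op 17: insert b.com -> 10.0.0.2 (expiry=21+1=22). clock=21
Op 18: insert a.com -> 10.0.0.3 (expiry=21+1=22). clock=21
Op 19: insert b.com -> 10.0.0.2 (expiry=21+2=23). clock=21
Op 20: tick 4 -> clock=25. purged={a.com,b.com}
Op 21: insert a.com -> 10.0.0.3 (expiry=25+2=27). clock=25
Op 22: tick 5 -> clock=30. purged={a.com}
Op 23: tick 5 -> clock=35.
Op 24: tick 1 -> clock=36.
Op 25: tick 4 -> clock=40.
Op 26: tick 2 -> clock=42.
Op 27: tick 4 -> clock=46.
Op 28: tick 5 -> clock=51.
lookup b.com: not in cache (expired or never inserted)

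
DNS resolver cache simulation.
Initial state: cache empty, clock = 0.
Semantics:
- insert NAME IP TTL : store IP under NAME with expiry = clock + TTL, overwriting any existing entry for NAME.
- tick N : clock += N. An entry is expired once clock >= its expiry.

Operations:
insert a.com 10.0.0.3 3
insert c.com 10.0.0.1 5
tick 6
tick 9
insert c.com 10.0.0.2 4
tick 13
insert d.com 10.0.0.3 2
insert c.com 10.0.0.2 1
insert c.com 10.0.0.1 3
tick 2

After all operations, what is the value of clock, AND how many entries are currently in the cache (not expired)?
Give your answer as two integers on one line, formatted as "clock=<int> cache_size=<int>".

Op 1: insert a.com -> 10.0.0.3 (expiry=0+3=3). clock=0
Op 2: insert c.com -> 10.0.0.1 (expiry=0+5=5). clock=0
Op 3: tick 6 -> clock=6. purged={a.com,c.com}
Op 4: tick 9 -> clock=15.
Op 5: insert c.com -> 10.0.0.2 (expiry=15+4=19). clock=15
Op 6: tick 13 -> clock=28. purged={c.com}
Op 7: insert d.com -> 10.0.0.3 (expiry=28+2=30). clock=28
Op 8: insert c.com -> 10.0.0.2 (expiry=28+1=29). clock=28
Op 9: insert c.com -> 10.0.0.1 (expiry=28+3=31). clock=28
Op 10: tick 2 -> clock=30. purged={d.com}
Final clock = 30
Final cache (unexpired): {c.com} -> size=1

Answer: clock=30 cache_size=1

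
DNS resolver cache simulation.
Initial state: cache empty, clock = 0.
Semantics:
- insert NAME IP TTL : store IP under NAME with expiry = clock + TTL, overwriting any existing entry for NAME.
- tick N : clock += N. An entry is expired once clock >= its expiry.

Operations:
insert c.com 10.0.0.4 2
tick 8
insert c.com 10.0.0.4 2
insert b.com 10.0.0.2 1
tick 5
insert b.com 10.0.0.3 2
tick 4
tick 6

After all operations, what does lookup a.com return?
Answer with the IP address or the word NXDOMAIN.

Op 1: insert c.com -> 10.0.0.4 (expiry=0+2=2). clock=0
Op 2: tick 8 -> clock=8. purged={c.com}
Op 3: insert c.com -> 10.0.0.4 (expiry=8+2=10). clock=8
Op 4: insert b.com -> 10.0.0.2 (expiry=8+1=9). clock=8
Op 5: tick 5 -> clock=13. purged={b.com,c.com}
Op 6: insert b.com -> 10.0.0.3 (expiry=13+2=15). clock=13
Op 7: tick 4 -> clock=17. purged={b.com}
Op 8: tick 6 -> clock=23.
lookup a.com: not in cache (expired or never inserted)

Answer: NXDOMAIN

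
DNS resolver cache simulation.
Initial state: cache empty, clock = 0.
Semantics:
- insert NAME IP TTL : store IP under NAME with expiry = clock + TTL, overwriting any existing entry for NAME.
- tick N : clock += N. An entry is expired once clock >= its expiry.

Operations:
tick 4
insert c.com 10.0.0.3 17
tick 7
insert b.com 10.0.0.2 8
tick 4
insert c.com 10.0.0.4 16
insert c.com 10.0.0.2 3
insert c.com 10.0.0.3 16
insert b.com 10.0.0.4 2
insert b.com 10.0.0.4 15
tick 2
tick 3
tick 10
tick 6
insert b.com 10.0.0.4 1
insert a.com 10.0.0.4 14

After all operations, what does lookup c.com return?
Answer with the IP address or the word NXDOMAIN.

Answer: NXDOMAIN

Derivation:
Op 1: tick 4 -> clock=4.
Op 2: insert c.com -> 10.0.0.3 (expiry=4+17=21). clock=4
Op 3: tick 7 -> clock=11.
Op 4: insert b.com -> 10.0.0.2 (expiry=11+8=19). clock=11
Op 5: tick 4 -> clock=15.
Op 6: insert c.com -> 10.0.0.4 (expiry=15+16=31). clock=15
Op 7: insert c.com -> 10.0.0.2 (expiry=15+3=18). clock=15
Op 8: insert c.com -> 10.0.0.3 (expiry=15+16=31). clock=15
Op 9: insert b.com -> 10.0.0.4 (expiry=15+2=17). clock=15
Op 10: insert b.com -> 10.0.0.4 (expiry=15+15=30). clock=15
Op 11: tick 2 -> clock=17.
Op 12: tick 3 -> clock=20.
Op 13: tick 10 -> clock=30. purged={b.com}
Op 14: tick 6 -> clock=36. purged={c.com}
Op 15: insert b.com -> 10.0.0.4 (expiry=36+1=37). clock=36
Op 16: insert a.com -> 10.0.0.4 (expiry=36+14=50). clock=36
lookup c.com: not in cache (expired or never inserted)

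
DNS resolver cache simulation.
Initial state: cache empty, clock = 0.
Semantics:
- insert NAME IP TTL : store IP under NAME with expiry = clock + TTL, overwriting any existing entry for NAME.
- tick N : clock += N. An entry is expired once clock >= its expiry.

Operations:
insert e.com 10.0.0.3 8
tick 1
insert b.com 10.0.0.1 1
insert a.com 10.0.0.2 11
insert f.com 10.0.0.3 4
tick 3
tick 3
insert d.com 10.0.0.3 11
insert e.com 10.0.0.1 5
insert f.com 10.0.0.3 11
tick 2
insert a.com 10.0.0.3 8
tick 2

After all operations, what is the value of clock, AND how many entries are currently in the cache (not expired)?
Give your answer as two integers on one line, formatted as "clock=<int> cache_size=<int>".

Op 1: insert e.com -> 10.0.0.3 (expiry=0+8=8). clock=0
Op 2: tick 1 -> clock=1.
Op 3: insert b.com -> 10.0.0.1 (expiry=1+1=2). clock=1
Op 4: insert a.com -> 10.0.0.2 (expiry=1+11=12). clock=1
Op 5: insert f.com -> 10.0.0.3 (expiry=1+4=5). clock=1
Op 6: tick 3 -> clock=4. purged={b.com}
Op 7: tick 3 -> clock=7. purged={f.com}
Op 8: insert d.com -> 10.0.0.3 (expiry=7+11=18). clock=7
Op 9: insert e.com -> 10.0.0.1 (expiry=7+5=12). clock=7
Op 10: insert f.com -> 10.0.0.3 (expiry=7+11=18). clock=7
Op 11: tick 2 -> clock=9.
Op 12: insert a.com -> 10.0.0.3 (expiry=9+8=17). clock=9
Op 13: tick 2 -> clock=11.
Final clock = 11
Final cache (unexpired): {a.com,d.com,e.com,f.com} -> size=4

Answer: clock=11 cache_size=4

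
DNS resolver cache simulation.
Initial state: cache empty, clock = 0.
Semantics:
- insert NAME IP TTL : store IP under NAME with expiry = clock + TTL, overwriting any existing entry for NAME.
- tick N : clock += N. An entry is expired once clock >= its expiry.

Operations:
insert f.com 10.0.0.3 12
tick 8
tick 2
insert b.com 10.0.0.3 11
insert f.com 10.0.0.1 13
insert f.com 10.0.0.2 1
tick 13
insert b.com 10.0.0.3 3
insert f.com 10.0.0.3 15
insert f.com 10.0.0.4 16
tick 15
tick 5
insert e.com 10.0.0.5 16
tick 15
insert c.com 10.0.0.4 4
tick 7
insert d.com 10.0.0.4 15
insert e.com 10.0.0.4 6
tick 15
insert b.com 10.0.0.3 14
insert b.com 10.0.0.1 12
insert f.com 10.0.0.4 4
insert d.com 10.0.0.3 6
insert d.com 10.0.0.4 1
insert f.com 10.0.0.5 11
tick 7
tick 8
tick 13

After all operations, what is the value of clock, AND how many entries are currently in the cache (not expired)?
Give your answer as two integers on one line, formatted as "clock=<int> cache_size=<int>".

Answer: clock=108 cache_size=0

Derivation:
Op 1: insert f.com -> 10.0.0.3 (expiry=0+12=12). clock=0
Op 2: tick 8 -> clock=8.
Op 3: tick 2 -> clock=10.
Op 4: insert b.com -> 10.0.0.3 (expiry=10+11=21). clock=10
Op 5: insert f.com -> 10.0.0.1 (expiry=10+13=23). clock=10
Op 6: insert f.com -> 10.0.0.2 (expiry=10+1=11). clock=10
Op 7: tick 13 -> clock=23. purged={b.com,f.com}
Op 8: insert b.com -> 10.0.0.3 (expiry=23+3=26). clock=23
Op 9: insert f.com -> 10.0.0.3 (expiry=23+15=38). clock=23
Op 10: insert f.com -> 10.0.0.4 (expiry=23+16=39). clock=23
Op 11: tick 15 -> clock=38. purged={b.com}
Op 12: tick 5 -> clock=43. purged={f.com}
Op 13: insert e.com -> 10.0.0.5 (expiry=43+16=59). clock=43
Op 14: tick 15 -> clock=58.
Op 15: insert c.com -> 10.0.0.4 (expiry=58+4=62). clock=58
Op 16: tick 7 -> clock=65. purged={c.com,e.com}
Op 17: insert d.com -> 10.0.0.4 (expiry=65+15=80). clock=65
Op 18: insert e.com -> 10.0.0.4 (expiry=65+6=71). clock=65
Op 19: tick 15 -> clock=80. purged={d.com,e.com}
Op 20: insert b.com -> 10.0.0.3 (expiry=80+14=94). clock=80
Op 21: insert b.com -> 10.0.0.1 (expiry=80+12=92). clock=80
Op 22: insert f.com -> 10.0.0.4 (expiry=80+4=84). clock=80
Op 23: insert d.com -> 10.0.0.3 (expiry=80+6=86). clock=80
Op 24: insert d.com -> 10.0.0.4 (expiry=80+1=81). clock=80
Op 25: insert f.com -> 10.0.0.5 (expiry=80+11=91). clock=80
Op 26: tick 7 -> clock=87. purged={d.com}
Op 27: tick 8 -> clock=95. purged={b.com,f.com}
Op 28: tick 13 -> clock=108.
Final clock = 108
Final cache (unexpired): {} -> size=0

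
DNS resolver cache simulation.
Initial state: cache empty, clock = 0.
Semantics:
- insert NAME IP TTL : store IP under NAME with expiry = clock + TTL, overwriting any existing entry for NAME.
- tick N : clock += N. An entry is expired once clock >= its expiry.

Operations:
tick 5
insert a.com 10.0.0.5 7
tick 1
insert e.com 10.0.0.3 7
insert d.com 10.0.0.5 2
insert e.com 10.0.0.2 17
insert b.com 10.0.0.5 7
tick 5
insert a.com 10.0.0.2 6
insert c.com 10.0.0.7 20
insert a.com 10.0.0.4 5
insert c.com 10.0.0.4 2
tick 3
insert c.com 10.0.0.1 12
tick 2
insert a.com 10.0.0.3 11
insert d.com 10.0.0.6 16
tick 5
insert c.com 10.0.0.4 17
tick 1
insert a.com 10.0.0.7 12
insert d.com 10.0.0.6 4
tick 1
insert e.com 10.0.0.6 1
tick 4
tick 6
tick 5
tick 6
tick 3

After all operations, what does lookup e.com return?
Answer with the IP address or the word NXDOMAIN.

Answer: NXDOMAIN

Derivation:
Op 1: tick 5 -> clock=5.
Op 2: insert a.com -> 10.0.0.5 (expiry=5+7=12). clock=5
Op 3: tick 1 -> clock=6.
Op 4: insert e.com -> 10.0.0.3 (expiry=6+7=13). clock=6
Op 5: insert d.com -> 10.0.0.5 (expiry=6+2=8). clock=6
Op 6: insert e.com -> 10.0.0.2 (expiry=6+17=23). clock=6
Op 7: insert b.com -> 10.0.0.5 (expiry=6+7=13). clock=6
Op 8: tick 5 -> clock=11. purged={d.com}
Op 9: insert a.com -> 10.0.0.2 (expiry=11+6=17). clock=11
Op 10: insert c.com -> 10.0.0.7 (expiry=11+20=31). clock=11
Op 11: insert a.com -> 10.0.0.4 (expiry=11+5=16). clock=11
Op 12: insert c.com -> 10.0.0.4 (expiry=11+2=13). clock=11
Op 13: tick 3 -> clock=14. purged={b.com,c.com}
Op 14: insert c.com -> 10.0.0.1 (expiry=14+12=26). clock=14
Op 15: tick 2 -> clock=16. purged={a.com}
Op 16: insert a.com -> 10.0.0.3 (expiry=16+11=27). clock=16
Op 17: insert d.com -> 10.0.0.6 (expiry=16+16=32). clock=16
Op 18: tick 5 -> clock=21.
Op 19: insert c.com -> 10.0.0.4 (expiry=21+17=38). clock=21
Op 20: tick 1 -> clock=22.
Op 21: insert a.com -> 10.0.0.7 (expiry=22+12=34). clock=22
Op 22: insert d.com -> 10.0.0.6 (expiry=22+4=26). clock=22
Op 23: tick 1 -> clock=23. purged={e.com}
Op 24: insert e.com -> 10.0.0.6 (expiry=23+1=24). clock=23
Op 25: tick 4 -> clock=27. purged={d.com,e.com}
Op 26: tick 6 -> clock=33.
Op 27: tick 5 -> clock=38. purged={a.com,c.com}
Op 28: tick 6 -> clock=44.
Op 29: tick 3 -> clock=47.
lookup e.com: not in cache (expired or never inserted)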